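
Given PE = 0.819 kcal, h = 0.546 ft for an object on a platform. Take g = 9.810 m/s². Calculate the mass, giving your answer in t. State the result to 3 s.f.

Rearranging: m = PE/(g·h).
PE = 0.819 kcal = 3427 J; h = 0.546 ft = 0.1664 m; g = 9.810 m/s².
m = 2099 kg
2099 kg × (1 t / 1000 kg) = 2.099 t

2.10 t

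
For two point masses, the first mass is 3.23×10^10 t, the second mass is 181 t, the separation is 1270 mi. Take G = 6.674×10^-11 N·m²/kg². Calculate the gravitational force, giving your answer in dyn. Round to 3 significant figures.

From Newton's law of gravitation: F = Gm₁m₂/r².
m₁ = 3.23×10^10 t = 3.230×10^13 kg; m₂ = 181 t = 1.810×10^5 kg; r = 1270 mi = 2.044×10^6 m; G = 6.674×10^-11 N·m²/kg².
F = 9.340×10^-5 N
9.340×10^-5 N × (1 dyn / 1.000×10^-5 N) = 9.340 dyn

9.34 dyn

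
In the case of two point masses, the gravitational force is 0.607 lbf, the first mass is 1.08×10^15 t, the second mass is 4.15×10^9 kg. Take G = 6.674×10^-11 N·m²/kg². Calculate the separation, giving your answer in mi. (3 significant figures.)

Rearranging F = G·m₁·m₂/r² for r: r = √(G·m₁m₂/F).
F = 0.607 lbf = 2.700 N; m₁ = 1.08×10^15 t = 1.080×10^18 kg; m₂ = 4.15×10^9 kg; G = 6.674×10^-11 N·m²/kg².
r = 3.328×10^8 m
3.328×10^8 m × (1 mi / 1609 m) = 2.068×10^5 mi

2.07×10^5 mi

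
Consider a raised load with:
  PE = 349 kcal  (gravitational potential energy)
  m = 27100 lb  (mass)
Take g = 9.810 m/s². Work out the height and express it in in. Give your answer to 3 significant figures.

Rearranging PE = m·g·h for h: h = PE/(m·g).
PE = 349 kcal = 1.460×10^6 J; m = 27100 lb = 12292 kg; g = 9.810 m/s².
h = 12.11 m
12.11 m × (1 in / 0.02540 m) = 476.7 in

477 in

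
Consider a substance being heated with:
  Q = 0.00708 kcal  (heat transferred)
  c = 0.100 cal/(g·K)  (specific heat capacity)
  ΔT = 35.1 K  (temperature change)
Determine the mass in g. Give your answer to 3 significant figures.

2.02 g

Rearranging: m = Q/(c·ΔT).
Q = 0.00708 kcal = 29.62 J; c = 0.100 cal/(g·K) = 418.4 J/(kg·K); ΔT = 35.1 K.
m = 0.002017 kg
0.002017 kg × (1 g / 0.001000 kg) = 2.017 g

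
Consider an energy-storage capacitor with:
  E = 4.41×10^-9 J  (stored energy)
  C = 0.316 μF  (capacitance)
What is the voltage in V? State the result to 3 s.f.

0.167 V

Rearranging: V = √(2E/C).
E = 4.41×10^-9 J; C = 0.316 μF = 3.160×10^-7 F.
V = 0.1671 V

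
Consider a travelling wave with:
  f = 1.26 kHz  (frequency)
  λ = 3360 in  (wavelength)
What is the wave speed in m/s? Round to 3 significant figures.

Directly: v = fλ.
f = 1.26 kHz = 1260 Hz; λ = 3360 in = 85.34 m.
v = 1.075×10^5 m/s

1.08×10^5 m/s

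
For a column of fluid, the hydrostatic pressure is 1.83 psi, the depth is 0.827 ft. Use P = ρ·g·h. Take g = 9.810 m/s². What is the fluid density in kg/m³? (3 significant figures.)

Rearranging: ρ = P/(g·h).
P = 1.83 psi = 12617 Pa; h = 0.827 ft = 0.2521 m; g = 9.810 m/s².
ρ = 5102 kg/m³

5100 kg/m³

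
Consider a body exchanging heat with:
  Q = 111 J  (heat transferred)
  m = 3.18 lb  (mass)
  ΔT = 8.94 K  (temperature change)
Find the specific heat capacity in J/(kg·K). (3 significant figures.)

8.61 J/(kg·K)

Solving Q = m·c·ΔT for c: c = Q/(m·ΔT).
Q = 111 J; m = 3.18 lb = 1.442 kg; ΔT = 8.94 K.
c = 8.608 J/(kg·K)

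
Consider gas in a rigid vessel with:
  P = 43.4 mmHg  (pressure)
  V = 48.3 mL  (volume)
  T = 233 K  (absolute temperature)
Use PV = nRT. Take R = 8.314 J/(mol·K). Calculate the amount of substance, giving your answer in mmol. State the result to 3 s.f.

From the ideal-gas law: n = PV/(RT).
P = 43.4 mmHg = 5786 Pa; V = 48.3 mL = 4.830×10^-5 m³; T = 233 K; R = 8.314 J/(mol·K).
n = 1.443×10^-4 mol
1.443×10^-4 mol × (1 mmol / 0.001000 mol) = 0.1443 mmol

0.144 mmol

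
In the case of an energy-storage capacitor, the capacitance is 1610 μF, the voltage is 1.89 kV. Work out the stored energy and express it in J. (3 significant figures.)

2880 J

E is given directly by: E = ½CV².
C = 1610 μF = 0.001610 F; V = 1.89 kV = 1890 V.
E = 2876 J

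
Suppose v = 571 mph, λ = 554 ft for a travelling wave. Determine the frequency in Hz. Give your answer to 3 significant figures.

1.51 Hz

Rearranging v = f·λ for f: f = v/λ.
v = 571 mph = 255.3 m/s; λ = 554 ft = 168.9 m.
f = 1.512 Hz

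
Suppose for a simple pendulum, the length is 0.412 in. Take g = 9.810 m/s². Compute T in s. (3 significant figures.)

0.205 s

Directly: T = 2π√(L/g).
L = 0.412 in = 0.01046 m; g = 9.810 m/s².
T = 0.2052 s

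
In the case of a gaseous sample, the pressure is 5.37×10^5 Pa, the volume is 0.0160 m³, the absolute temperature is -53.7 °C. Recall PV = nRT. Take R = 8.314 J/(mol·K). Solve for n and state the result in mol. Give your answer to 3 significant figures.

Solving PV = nRT for n: n = PV/(RT).
P = 5.37×10^5 Pa; V = 0.0160 m³; T = -53.7 °C = 219.4 K; R = 8.314 J/(mol·K).
n = 4.709 mol

4.71 mol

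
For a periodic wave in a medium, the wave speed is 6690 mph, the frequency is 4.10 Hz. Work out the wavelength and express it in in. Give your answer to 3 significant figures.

28700 in

Rearranging v = f·λ for λ: λ = v/f.
v = 6690 mph = 2991 m/s; f = 4.10 Hz.
λ = 729.4 m
729.4 m × (1 in / 0.02540 m) = 28718 in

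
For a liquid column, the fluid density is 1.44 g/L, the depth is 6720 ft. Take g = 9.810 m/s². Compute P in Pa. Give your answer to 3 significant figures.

28900 Pa

Directly: P = ρgh.
ρ = 1.44 g/L = 1.440 kg/m³; h = 6720 ft = 2048 m; g = 9.810 m/s².
P = 28934 Pa  (the unit combination reduces to kg/(m·s²) = Pa)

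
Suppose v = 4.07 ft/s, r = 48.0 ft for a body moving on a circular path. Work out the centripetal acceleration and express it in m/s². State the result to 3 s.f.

a is given directly by: a = v²/r.
v = 4.07 ft/s = 1.241 m/s; r = 48.0 ft = 14.63 m.
a = 0.1052 m/s²

0.105 m/s²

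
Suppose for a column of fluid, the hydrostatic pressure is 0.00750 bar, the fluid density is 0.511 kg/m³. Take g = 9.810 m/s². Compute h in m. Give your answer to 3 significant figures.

Rearranging P = ρ·g·h for h: h = P/(ρ·g).
P = 0.00750 bar = 750.0 Pa; ρ = 0.511 kg/m³; g = 9.810 m/s².
h = 149.6 m

150 m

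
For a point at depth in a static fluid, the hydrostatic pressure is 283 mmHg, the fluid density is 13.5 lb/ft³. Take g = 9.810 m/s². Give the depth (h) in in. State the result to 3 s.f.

Solving P = ρ·g·h for h: h = P/(ρ·g).
P = 283 mmHg = 37730 Pa; ρ = 13.5 lb/ft³ = 216.2 kg/m³; g = 9.810 m/s².
h = 17.79 m
17.79 m × (1 in / 0.02540 m) = 700.2 in

700 in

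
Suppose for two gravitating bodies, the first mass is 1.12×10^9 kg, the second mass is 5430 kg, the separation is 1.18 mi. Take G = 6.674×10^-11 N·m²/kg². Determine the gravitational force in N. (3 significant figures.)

From Newton's law of gravitation: F = Gm₁m₂/r².
m₁ = 1.12×10^9 kg; m₂ = 5430 kg; r = 1.18 mi = 1899 m; G = 6.674×10^-11 N·m²/kg².
F = 1.125×10^-4 N  (the unit combination reduces to kg·m/s² = N)

1.13×10^-4 N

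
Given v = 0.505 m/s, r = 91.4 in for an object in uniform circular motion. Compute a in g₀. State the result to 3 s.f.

Directly: a = v²/r.
v = 0.505 m/s; r = 91.4 in = 2.322 m.
a = 0.1099 m/s²
0.1099 m/s² × (1 g₀ / 9.807 m/s²) = 0.01120 g₀

0.0112 g₀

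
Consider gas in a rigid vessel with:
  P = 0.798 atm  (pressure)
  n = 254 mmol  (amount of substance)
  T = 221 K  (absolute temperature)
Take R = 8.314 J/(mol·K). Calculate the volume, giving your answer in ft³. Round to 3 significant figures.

0.204 ft³

From the ideal-gas law: V = nRT/P.
P = 0.798 atm = 80857 Pa; n = 254 mmol = 0.2540 mol; T = 221 K; R = 8.314 J/(mol·K).
V = 0.005772 m³
0.005772 m³ × (1 ft³ / 0.02832 m³) = 0.2038 ft³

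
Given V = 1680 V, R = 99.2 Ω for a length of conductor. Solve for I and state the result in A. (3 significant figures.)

From Ohm's law: I = V/R.
V = 1680 V; R = 99.2 Ω.
I = 16.94 A

16.9 A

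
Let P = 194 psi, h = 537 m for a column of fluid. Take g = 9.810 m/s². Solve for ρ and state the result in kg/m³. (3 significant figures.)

254 kg/m³

Rearranging P = ρ·g·h for ρ: ρ = P/(g·h).
P = 194 psi = 1.338×10^6 Pa; h = 537 m; g = 9.810 m/s².
ρ = 253.9 kg/m³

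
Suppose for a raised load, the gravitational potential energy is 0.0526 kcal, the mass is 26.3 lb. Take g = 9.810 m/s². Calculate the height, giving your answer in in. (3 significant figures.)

Rearranging PE = m·g·h for h: h = PE/(m·g).
PE = 0.0526 kcal = 220.1 J; m = 26.3 lb = 11.93 kg; g = 9.810 m/s².
h = 1.881 m
1.881 m × (1 in / 0.02540 m) = 74.04 in

74.0 in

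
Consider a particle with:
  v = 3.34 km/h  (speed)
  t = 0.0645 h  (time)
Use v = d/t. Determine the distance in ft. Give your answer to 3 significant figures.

Rearranging v = d/t for d: d = v·t.
v = 3.34 km/h = 0.9278 m/s; t = 0.0645 h = 232.2 s.
d = 215.4 m
215.4 m × (1 ft / 0.3048 m) = 706.8 ft

707 ft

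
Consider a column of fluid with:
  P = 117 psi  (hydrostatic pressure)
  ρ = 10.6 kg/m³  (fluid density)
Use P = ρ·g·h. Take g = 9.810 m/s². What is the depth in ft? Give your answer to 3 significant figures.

25500 ft

Rearranging P = ρ·g·h for h: h = P/(ρ·g).
P = 117 psi = 8.067×10^5 Pa; ρ = 10.6 kg/m³; g = 9.810 m/s².
h = 7758 m
7758 m × (1 ft / 0.3048 m) = 25452 ft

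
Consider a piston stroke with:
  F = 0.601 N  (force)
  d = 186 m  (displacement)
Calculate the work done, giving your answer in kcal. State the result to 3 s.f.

Directly: W = F·d.
F = 0.601 N; d = 186 m.
W = 111.8 J
111.8 J × (1 kcal / 4184 J) = 0.02672 kcal

0.0267 kcal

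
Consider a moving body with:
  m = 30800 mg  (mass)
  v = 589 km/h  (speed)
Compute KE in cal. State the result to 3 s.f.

KE is given directly by: KE = ½mv².
m = 30800 mg = 0.03080 kg; v = 589 km/h = 163.6 m/s.
KE = 412.2 J  (the unit combination reduces to kg·m²/s² = J)
412.2 J × (1 cal / 4.184 J) = 98.53 cal

98.5 cal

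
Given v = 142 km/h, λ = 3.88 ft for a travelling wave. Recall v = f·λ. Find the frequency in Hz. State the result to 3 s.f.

Solving v = f·λ for f: f = v/λ.
v = 142 km/h = 39.44 m/s; λ = 3.88 ft = 1.183 m.
f = 33.35 Hz

33.4 Hz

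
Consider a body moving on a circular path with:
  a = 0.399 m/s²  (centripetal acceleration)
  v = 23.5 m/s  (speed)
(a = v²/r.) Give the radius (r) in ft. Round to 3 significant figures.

Rearranging a = v²/r for r: r = v²/a.
a = 0.399 m/s²; v = 23.5 m/s.
r = 1384 m
1384 m × (1 ft / 0.3048 m) = 4541 ft

4540 ft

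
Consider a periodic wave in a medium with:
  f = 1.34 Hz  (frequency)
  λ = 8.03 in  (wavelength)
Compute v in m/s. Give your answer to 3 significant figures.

Directly: v = fλ.
f = 1.34 Hz; λ = 8.03 in = 0.2040 m.
v = 0.2733 m/s

0.273 m/s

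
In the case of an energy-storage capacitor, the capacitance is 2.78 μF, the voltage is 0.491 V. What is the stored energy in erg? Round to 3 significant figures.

Directly: E = ½CV².
C = 2.78 μF = 2.780×10^-6 F; V = 0.491 V.
E = 3.351×10^-7 J  (the unit combination reduces to kg·m²/s² = J)
3.351×10^-7 J × (1 erg / 1.000×10^-7 J) = 3.351 erg

3.35 erg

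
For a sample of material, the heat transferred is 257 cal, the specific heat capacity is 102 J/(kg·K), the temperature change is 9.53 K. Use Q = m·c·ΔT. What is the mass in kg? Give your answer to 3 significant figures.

1.11 kg

Rearranging Q = m·c·ΔT for m: m = Q/(c·ΔT).
Q = 257 cal = 1075 J; c = 102 J/(kg·K); ΔT = 9.53 K.
m = 1.106 kg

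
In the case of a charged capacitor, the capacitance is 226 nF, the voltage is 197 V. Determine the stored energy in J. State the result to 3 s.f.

Directly: E = ½CV².
C = 226 nF = 2.260×10^-7 F; V = 197 V.
E = 0.004385 J

0.00439 J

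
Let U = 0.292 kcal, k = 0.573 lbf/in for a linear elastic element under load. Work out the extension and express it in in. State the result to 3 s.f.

194 in

Rearranging U = ½k·x² for x: x = √(2U/k).
U = 0.292 kcal = 1222 J; k = 0.573 lbf/in = 100.3 N/m.
x = 4.935 m
4.935 m × (1 in / 0.02540 m) = 194.3 in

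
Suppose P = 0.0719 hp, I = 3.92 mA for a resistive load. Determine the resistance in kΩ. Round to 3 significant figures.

3490 kΩ

Solving P = I²R for R: R = P/I².
P = 0.0719 hp = 53.62 W; I = 3.92 mA = 0.003920 A.
R = 3.489×10^6 Ω
3.489×10^6 Ω × (1 kΩ / 1000 Ω) = 3489 kΩ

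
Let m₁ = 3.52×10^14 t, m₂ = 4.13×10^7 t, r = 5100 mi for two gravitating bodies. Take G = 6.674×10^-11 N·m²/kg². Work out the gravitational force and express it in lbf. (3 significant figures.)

3240 lbf

From Newton's law of gravitation: F = Gm₁m₂/r².
m₁ = 3.52×10^14 t = 3.520×10^17 kg; m₂ = 4.13×10^7 t = 4.130×10^10 kg; r = 5100 mi = 8.208×10^6 m; G = 6.674×10^-11 N·m²/kg².
F = 14403 N
14403 N × (1 lbf / 4.448 N) = 3238 lbf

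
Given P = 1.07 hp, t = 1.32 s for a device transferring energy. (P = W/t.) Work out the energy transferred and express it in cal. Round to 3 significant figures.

252 cal

Solving P = W/t for W: W = P·t.
P = 1.07 hp = 797.9 W; t = 1.32 s.
W = 1053 J
1053 J × (1 cal / 4.184 J) = 251.7 cal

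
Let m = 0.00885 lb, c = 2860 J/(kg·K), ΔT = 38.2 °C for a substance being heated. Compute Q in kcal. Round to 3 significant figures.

Directly: Q = mcΔT.
m = 0.00885 lb = 0.004014 kg; c = 2860 J/(kg·K); ΔT = 38.2 °C = 38.20 K.
Q = 438.6 J
438.6 J × (1 kcal / 4184 J) = 0.1048 kcal

0.105 kcal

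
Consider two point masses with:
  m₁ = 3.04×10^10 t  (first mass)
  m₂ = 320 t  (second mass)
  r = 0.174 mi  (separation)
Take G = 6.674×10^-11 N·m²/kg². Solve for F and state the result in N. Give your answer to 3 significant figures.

From Newton's law of gravitation: F = Gm₁m₂/r².
m₁ = 3.04×10^10 t = 3.040×10^13 kg; m₂ = 320 t = 3.200×10^5 kg; r = 0.174 mi = 280.0 m; G = 6.674×10^-11 N·m²/kg².
F = 8280 N  (the unit combination reduces to kg·m/s² = N)

8280 N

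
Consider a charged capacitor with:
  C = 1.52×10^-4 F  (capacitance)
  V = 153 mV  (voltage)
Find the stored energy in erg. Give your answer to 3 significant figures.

17.8 erg

E is given directly by: E = ½CV².
C = 1.52×10^-4 F; V = 153 mV = 0.1530 V.
E = 1.779×10^-6 J  (the unit combination reduces to kg·m²/s² = J)
1.779×10^-6 J × (1 erg / 1.000×10^-7 J) = 17.79 erg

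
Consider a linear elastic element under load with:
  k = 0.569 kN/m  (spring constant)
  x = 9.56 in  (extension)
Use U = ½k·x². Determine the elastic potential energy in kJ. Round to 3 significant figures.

U is given directly by: U = ½kx².
k = 0.569 kN/m = 569.0 N/m; x = 9.56 in = 0.2428 m.
U = 16.78 J  (the unit combination reduces to kg·m²/s² = J)
16.78 J × (1 kJ / 1000 J) = 0.01678 kJ

0.0168 kJ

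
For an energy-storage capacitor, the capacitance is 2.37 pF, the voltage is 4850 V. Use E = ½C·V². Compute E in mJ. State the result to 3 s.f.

0.0279 mJ

Directly: E = ½CV².
C = 2.37 pF = 2.370×10^-12 F; V = 4850 V.
E = 2.787×10^-5 J  (the unit combination reduces to kg·m²/s² = J)
2.787×10^-5 J × (1 mJ / 0.001000 J) = 0.02787 mJ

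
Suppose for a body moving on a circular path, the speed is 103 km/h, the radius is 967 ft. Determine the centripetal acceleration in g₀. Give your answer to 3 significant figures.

0.283 g₀

a is given directly by: a = v²/r.
v = 103 km/h = 28.61 m/s; r = 967 ft = 294.7 m.
a = 2.777 m/s²
2.777 m/s² × (1 g₀ / 9.807 m/s²) = 0.2832 g₀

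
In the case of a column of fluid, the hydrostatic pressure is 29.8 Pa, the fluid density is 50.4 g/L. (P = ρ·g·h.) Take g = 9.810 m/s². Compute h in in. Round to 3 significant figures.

Rearranging: h = P/(ρ·g).
P = 29.8 Pa; ρ = 50.4 g/L = 50.40 kg/m³; g = 9.810 m/s².
h = 0.06027 m
0.06027 m × (1 in / 0.02540 m) = 2.373 in

2.37 in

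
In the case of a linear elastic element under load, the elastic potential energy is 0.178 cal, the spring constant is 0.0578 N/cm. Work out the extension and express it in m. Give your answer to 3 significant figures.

0.508 m

Rearranging: x = √(2U/k).
U = 0.178 cal = 0.7448 J; k = 0.0578 N/cm = 5.780 N/m.
x = 0.5076 m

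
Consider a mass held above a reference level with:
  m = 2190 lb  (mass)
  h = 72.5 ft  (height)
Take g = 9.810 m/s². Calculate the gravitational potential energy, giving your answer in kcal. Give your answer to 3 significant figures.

Directly: PE = mgh.
m = 2190 lb = 993.4 kg; h = 72.5 ft = 22.10 m; g = 9.810 m/s².
PE = 2.153×10^5 J
2.153×10^5 J × (1 kcal / 4184 J) = 51.47 kcal

51.5 kcal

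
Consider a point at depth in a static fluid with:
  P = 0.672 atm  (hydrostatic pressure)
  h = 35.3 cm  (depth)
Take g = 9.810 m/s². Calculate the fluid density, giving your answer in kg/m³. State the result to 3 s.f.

Rearranging P = ρ·g·h for ρ: ρ = P/(g·h).
P = 0.672 atm = 68090 Pa; h = 35.3 cm = 0.3530 m; g = 9.810 m/s².
ρ = 19663 kg/m³

19700 kg/m³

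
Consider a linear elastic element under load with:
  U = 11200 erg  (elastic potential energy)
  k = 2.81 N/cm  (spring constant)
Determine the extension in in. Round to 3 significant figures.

Rearranging U = ½k·x² for x: x = √(2U/k).
U = 11200 erg = 0.001120 J; k = 2.81 N/cm = 281.0 N/m.
x = 0.002823 m
0.002823 m × (1 in / 0.02540 m) = 0.1112 in

0.111 in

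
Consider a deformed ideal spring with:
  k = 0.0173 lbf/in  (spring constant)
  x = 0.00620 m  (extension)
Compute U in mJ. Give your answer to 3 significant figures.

0.0582 mJ

Directly: U = ½kx².
k = 0.0173 lbf/in = 3.030 N/m; x = 0.00620 m.
U = 5.823×10^-5 J
5.823×10^-5 J × (1 mJ / 0.001000 J) = 0.05823 mJ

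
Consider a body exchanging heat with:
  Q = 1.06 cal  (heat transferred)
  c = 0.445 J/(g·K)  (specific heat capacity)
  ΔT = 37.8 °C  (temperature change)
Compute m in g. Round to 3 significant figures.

Rearranging Q = m·c·ΔT for m: m = Q/(c·ΔT).
Q = 1.06 cal = 4.435 J; c = 0.445 J/(g·K) = 445.0 J/(kg·K); ΔT = 37.8 °C = 37.80 K.
m = 2.637×10^-4 kg
2.637×10^-4 kg × (1 g / 0.001000 kg) = 0.2637 g

0.264 g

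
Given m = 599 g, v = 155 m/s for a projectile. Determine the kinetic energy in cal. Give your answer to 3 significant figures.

1720 cal

Directly: KE = ½mv².
m = 599 g = 0.5990 kg; v = 155 m/s.
KE = 7195 J
7195 J × (1 cal / 4.184 J) = 1720 cal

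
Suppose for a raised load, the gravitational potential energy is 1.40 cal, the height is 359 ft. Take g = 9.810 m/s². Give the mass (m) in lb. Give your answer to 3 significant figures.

0.0120 lb

Solving PE = m·g·h for m: m = PE/(g·h).
PE = 1.40 cal = 5.858 J; h = 359 ft = 109.4 m; g = 9.810 m/s².
m = 0.005457 kg
0.005457 kg × (1 lb / 0.4536 kg) = 0.01203 lb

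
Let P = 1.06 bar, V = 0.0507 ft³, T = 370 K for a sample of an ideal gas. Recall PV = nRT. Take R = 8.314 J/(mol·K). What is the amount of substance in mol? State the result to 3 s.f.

From the ideal-gas law: n = PV/(RT).
P = 1.06 bar = 1.060×10^5 Pa; V = 0.0507 ft³ = 0.001436 m³; T = 370 K; R = 8.314 J/(mol·K).
n = 0.04947 mol

0.0495 mol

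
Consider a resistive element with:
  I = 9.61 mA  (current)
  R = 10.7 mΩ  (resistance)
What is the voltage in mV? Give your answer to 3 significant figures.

0.103 mV

V is given directly by: V = IR.
I = 9.61 mA = 0.009610 A; R = 10.7 mΩ = 0.01070 Ω.
V = 1.028×10^-4 V
1.028×10^-4 V × (1 mV / 0.001000 V) = 0.1028 mV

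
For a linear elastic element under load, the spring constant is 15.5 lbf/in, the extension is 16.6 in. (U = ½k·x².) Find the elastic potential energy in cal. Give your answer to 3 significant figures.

Directly: U = ½kx².
k = 15.5 lbf/in = 2714 N/m; x = 16.6 in = 0.4216 m.
U = 241.3 J
241.3 J × (1 cal / 4.184 J) = 57.67 cal

57.7 cal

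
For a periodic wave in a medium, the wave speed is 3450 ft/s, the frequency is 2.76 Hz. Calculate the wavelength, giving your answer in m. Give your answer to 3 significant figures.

Rearranging: λ = v/f.
v = 3450 ft/s = 1052 m/s; f = 2.76 Hz.
λ = 381.0 m

381 m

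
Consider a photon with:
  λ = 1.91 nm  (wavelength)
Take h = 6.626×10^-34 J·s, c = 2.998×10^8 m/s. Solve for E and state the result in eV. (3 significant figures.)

E is given directly by: E = hc/λ.
λ = 1.91 nm = 1.910×10^-9 m; h = 6.626×10^-34 J·s; c = 2.998×10^8 m/s.
E = 1.040×10^-16 J
1.040×10^-16 J × (1 eV / 1.602×10^-19 J) = 649.1 eV

649 eV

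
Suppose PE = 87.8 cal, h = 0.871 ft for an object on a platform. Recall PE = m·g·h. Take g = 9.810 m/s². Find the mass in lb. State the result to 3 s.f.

311 lb

Rearranging PE = m·g·h for m: m = PE/(g·h).
PE = 87.8 cal = 367.4 J; h = 0.871 ft = 0.2655 m; g = 9.810 m/s².
m = 141.1 kg
141.1 kg × (1 lb / 0.4536 kg) = 311.0 lb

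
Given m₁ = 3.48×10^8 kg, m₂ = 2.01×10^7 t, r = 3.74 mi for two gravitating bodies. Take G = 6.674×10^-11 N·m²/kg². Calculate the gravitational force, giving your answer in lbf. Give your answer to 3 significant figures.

F is given directly by: F = Gm₁m₂/r².
m₁ = 3.48×10^8 kg; m₂ = 2.01×10^7 t = 2.010×10^10 kg; r = 3.74 mi = 6019 m; G = 6.674×10^-11 N·m²/kg².
F = 12.89 N  (the unit combination reduces to kg·m/s² = N)
12.89 N × (1 lbf / 4.448 N) = 2.897 lbf

2.90 lbf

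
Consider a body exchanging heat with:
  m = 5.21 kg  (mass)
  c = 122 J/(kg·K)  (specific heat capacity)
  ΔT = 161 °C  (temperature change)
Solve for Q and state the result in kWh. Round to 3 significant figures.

0.0284 kWh

Directly: Q = mcΔT.
m = 5.21 kg; c = 122 J/(kg·K); ΔT = 161 °C = 161.0 K.
Q = 1.023×10^5 J
1.023×10^5 J × (1 kWh / 3.600×10^6 J) = 0.02843 kWh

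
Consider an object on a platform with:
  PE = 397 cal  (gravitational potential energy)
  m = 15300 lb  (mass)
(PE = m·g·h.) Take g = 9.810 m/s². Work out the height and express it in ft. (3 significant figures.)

0.0800 ft

Rearranging PE = m·g·h for h: h = PE/(m·g).
PE = 397 cal = 1661 J; m = 15300 lb = 6940 kg; g = 9.810 m/s².
h = 0.02440 m
0.02440 m × (1 ft / 0.3048 m) = 0.08005 ft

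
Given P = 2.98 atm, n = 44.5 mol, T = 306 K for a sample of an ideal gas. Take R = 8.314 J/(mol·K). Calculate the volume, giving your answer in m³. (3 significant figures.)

Rearranging PV = nRT for V: V = nRT/P.
P = 2.98 atm = 3.019×10^5 Pa; n = 44.5 mol; T = 306 K; R = 8.314 J/(mol·K).
V = 0.3749 m³

0.375 m³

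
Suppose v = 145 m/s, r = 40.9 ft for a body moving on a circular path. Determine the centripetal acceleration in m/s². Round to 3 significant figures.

1690 m/s²

Directly: a = v²/r.
v = 145 m/s; r = 40.9 ft = 12.47 m.
a = 1687 m/s²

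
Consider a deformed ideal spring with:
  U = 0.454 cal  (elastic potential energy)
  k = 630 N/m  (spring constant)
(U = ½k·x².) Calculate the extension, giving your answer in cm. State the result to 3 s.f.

7.77 cm

Rearranging: x = √(2U/k).
U = 0.454 cal = 1.900 J; k = 630 N/m.
x = 0.07765 m
0.07765 m × (1 cm / 0.01000 m) = 7.765 cm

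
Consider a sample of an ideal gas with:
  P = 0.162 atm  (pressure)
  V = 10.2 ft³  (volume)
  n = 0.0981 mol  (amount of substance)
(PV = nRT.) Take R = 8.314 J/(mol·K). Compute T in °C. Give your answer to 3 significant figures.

5540 °C

From the ideal-gas law: T = PV/(nR).
P = 0.162 atm = 16415 Pa; V = 10.2 ft³ = 0.2888 m³; n = 0.0981 mol; R = 8.314 J/(mol·K).
T = 5813 K
5813 K − 273.15 = 5540 °C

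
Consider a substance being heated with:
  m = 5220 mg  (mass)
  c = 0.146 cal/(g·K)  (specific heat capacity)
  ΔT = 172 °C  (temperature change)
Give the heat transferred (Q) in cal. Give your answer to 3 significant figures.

131 cal

Directly: Q = mcΔT.
m = 5220 mg = 0.005220 kg; c = 0.146 cal/(g·K) = 610.9 J/(kg·K); ΔT = 172 °C = 172.0 K.
Q = 548.5 J
548.5 J × (1 cal / 4.184 J) = 131.1 cal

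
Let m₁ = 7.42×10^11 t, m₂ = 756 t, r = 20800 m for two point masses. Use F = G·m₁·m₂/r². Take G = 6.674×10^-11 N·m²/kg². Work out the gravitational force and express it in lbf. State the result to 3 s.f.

19.5 lbf

From Newton's law of gravitation: F = Gm₁m₂/r².
m₁ = 7.42×10^11 t = 7.420×10^14 kg; m₂ = 756 t = 7.560×10^5 kg; r = 20800 m; G = 6.674×10^-11 N·m²/kg².
F = 86.53 N  (the unit combination reduces to kg·m/s² = N)
86.53 N × (1 lbf / 4.448 N) = 19.45 lbf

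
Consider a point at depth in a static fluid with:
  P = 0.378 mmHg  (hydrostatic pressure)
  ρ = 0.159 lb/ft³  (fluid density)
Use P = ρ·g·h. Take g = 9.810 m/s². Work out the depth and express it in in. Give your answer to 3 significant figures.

79.4 in

Rearranging P = ρ·g·h for h: h = P/(ρ·g).
P = 0.378 mmHg = 50.40 Pa; ρ = 0.159 lb/ft³ = 2.547 kg/m³; g = 9.810 m/s².
h = 2.017 m
2.017 m × (1 in / 0.02540 m) = 79.41 in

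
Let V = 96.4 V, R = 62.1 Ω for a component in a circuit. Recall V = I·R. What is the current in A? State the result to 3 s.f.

Solving V = I·R for I: I = V/R.
V = 96.4 V; R = 62.1 Ω.
I = 1.552 A

1.55 A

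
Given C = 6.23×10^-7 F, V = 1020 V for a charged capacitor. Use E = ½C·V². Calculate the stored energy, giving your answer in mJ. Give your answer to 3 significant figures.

324 mJ

E is given directly by: E = ½CV².
C = 6.23×10^-7 F; V = 1020 V.
E = 0.3241 J
0.3241 J × (1 mJ / 0.001000 J) = 324.1 mJ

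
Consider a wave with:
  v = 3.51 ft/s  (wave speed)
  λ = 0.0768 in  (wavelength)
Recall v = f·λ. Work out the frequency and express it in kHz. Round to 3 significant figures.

Rearranging v = f·λ for f: f = v/λ.
v = 3.51 ft/s = 1.070 m/s; λ = 0.0768 in = 0.001951 m.
f = 548.4 Hz
548.4 Hz × (1 kHz / 1000 Hz) = 0.5484 kHz

0.548 kHz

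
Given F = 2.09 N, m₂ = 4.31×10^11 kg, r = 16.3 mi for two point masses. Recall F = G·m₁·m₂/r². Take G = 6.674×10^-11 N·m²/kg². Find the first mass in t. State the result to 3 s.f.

Rearranging: m₁ = F·r²/(G·m₂).
F = 2.09 N; m₂ = 4.31×10^11 kg; r = 16.3 mi = 26232 m; G = 6.674×10^-11 N·m²/kg².
m₁ = 5.000×10^7 kg
5.000×10^7 kg × (1 t / 1000 kg) = 49998 t

50000 t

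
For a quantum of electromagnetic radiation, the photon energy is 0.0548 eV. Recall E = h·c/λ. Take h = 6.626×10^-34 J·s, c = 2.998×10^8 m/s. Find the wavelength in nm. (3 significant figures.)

22600 nm

Rearranging E = h·c/λ for λ: λ = hc/E.
E = 0.0548 eV = 8.780×10^-21 J; h = 6.626×10^-34 J·s; c = 2.998×10^8 m/s.
λ = 2.263×10^-5 m
2.263×10^-5 m × (1 nm / 1.000×10^-9 m) = 22625 nm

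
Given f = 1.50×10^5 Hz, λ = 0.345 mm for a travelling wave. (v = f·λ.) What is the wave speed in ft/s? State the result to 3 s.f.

Directly: v = fλ.
f = 1.50×10^5 Hz; λ = 0.345 mm = 3.450×10^-4 m.
v = 51.75 m/s
51.75 m/s × (1 ft/s / 0.3048 m/s) = 169.8 ft/s

170 ft/s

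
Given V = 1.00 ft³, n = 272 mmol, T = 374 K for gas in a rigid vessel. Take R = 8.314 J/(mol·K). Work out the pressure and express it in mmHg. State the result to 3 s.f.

224 mmHg

From the ideal-gas law: P = nRT/V.
V = 1.00 ft³ = 0.02832 m³; n = 272 mmol = 0.2720 mol; T = 374 K; R = 8.314 J/(mol·K).
P = 29868 Pa
29868 Pa × (1 mmHg / 133.3 Pa) = 224.0 mmHg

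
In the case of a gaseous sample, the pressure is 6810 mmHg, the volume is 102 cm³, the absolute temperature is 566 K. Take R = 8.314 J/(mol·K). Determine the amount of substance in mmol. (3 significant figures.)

Rearranging: n = PV/(RT).
P = 6810 mmHg = 9.079×10^5 Pa; V = 102 cm³ = 1.020×10^-4 m³; T = 566 K; R = 8.314 J/(mol·K).
n = 0.01968 mol
0.01968 mol × (1 mmol / 0.001000 mol) = 19.68 mmol

19.7 mmol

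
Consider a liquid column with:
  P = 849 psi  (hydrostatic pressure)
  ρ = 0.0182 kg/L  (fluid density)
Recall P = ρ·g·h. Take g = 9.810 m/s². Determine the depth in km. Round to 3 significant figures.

32.8 km

Rearranging: h = P/(ρ·g).
P = 849 psi = 5.854×10^6 Pa; ρ = 0.0182 kg/L = 18.20 kg/m³; g = 9.810 m/s².
h = 32786 m
32786 m × (1 km / 1000 m) = 32.79 km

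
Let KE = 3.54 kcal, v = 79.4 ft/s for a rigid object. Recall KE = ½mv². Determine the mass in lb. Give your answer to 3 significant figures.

Solving KE = ½mv² for m: m = 2·KE/v².
KE = 3.54 kcal = 14811 J; v = 79.4 ft/s = 24.20 m/s.
m = 50.58 kg
50.58 kg × (1 lb / 0.4536 kg) = 111.5 lb

112 lb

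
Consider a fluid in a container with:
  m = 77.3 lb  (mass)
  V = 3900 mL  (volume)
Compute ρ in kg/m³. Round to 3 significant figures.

ρ is given directly by: ρ = m/V.
m = 77.3 lb = 35.06 kg; V = 3900 mL = 0.003900 m³.
ρ = 8990 kg/m³

8990 kg/m³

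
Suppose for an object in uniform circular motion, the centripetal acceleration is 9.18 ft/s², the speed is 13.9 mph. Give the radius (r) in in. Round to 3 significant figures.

Rearranging: r = v²/a.
a = 9.18 ft/s² = 2.798 m/s²; v = 13.9 mph = 6.214 m/s.
r = 13.80 m
13.80 m × (1 in / 0.02540 m) = 543.3 in

543 in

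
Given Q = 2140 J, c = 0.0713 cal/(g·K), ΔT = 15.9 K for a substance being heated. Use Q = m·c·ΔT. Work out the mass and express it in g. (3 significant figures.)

Rearranging Q = m·c·ΔT for m: m = Q/(c·ΔT).
Q = 2140 J; c = 0.0713 cal/(g·K) = 298.3 J/(kg·K); ΔT = 15.9 K.
m = 0.4512 kg
0.4512 kg × (1 g / 0.001000 kg) = 451.2 g

451 g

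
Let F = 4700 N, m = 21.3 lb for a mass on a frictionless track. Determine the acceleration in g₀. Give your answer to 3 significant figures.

49.6 g₀

From Newton's second law: a = F/m.
F = 4700 N; m = 21.3 lb = 9.662 kg.
a = 486.5 m/s²
486.5 m/s² × (1 g₀ / 9.807 m/s²) = 49.61 g₀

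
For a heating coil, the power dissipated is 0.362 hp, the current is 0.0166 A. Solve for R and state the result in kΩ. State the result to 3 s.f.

980 kΩ

Solving P = I²R for R: R = P/I².
P = 0.362 hp = 269.9 W; I = 0.0166 A.
R = 9.796×10^5 Ω
9.796×10^5 Ω × (1 kΩ / 1000 Ω) = 979.6 kΩ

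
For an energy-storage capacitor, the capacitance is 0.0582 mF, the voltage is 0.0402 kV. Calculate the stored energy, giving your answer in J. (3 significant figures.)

E is given directly by: E = ½CV².
C = 0.0582 mF = 5.820×10^-5 F; V = 0.0402 kV = 40.20 V.
E = 0.04703 J

0.0470 J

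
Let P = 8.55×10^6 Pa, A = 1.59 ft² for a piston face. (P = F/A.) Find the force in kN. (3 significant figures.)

Rearranging P = F/A for F: F = P·A.
P = 8.55×10^6 Pa; A = 1.59 ft² = 0.1477 m².
F = 1.263×10^6 N  (the unit combination reduces to kg·m/s² = N)
1.263×10^6 N × (1 kN / 1000 N) = 1263 kN

1260 kN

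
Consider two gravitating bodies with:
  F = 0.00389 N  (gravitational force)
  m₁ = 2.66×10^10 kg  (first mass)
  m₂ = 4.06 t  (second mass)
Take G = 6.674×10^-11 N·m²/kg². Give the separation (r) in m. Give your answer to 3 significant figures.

1360 m

Rearranging F = G·m₁·m₂/r² for r: r = √(G·m₁m₂/F).
F = 0.00389 N; m₁ = 2.66×10^10 kg; m₂ = 4.06 t = 4060 kg; G = 6.674×10^-11 N·m²/kg².
r = 1361 m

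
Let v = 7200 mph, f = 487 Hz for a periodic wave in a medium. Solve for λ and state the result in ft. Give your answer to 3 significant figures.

21.7 ft

Solving v = f·λ for λ: λ = v/f.
v = 7200 mph = 3219 m/s; f = 487 Hz.
λ = 6.609 m
6.609 m × (1 ft / 0.3048 m) = 21.68 ft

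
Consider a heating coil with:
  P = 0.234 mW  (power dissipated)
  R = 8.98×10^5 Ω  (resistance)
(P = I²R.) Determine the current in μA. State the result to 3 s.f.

16.1 μA

Rearranging: I = √(P/R).
P = 0.234 mW = 2.340×10^-4 W; R = 8.98×10^5 Ω.
I = 1.614×10^-5 A
1.614×10^-5 A × (1 μA / 1.000×10^-6 A) = 16.14 μA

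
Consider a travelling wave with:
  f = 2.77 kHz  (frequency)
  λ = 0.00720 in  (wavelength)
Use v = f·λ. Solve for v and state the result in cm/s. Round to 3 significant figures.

v is given directly by: v = fλ.
f = 2.77 kHz = 2770 Hz; λ = 0.00720 in = 1.829×10^-4 m.
v = 0.5066 m/s
0.5066 m/s × (1 cm/s / 0.01000 m/s) = 50.66 cm/s

50.7 cm/s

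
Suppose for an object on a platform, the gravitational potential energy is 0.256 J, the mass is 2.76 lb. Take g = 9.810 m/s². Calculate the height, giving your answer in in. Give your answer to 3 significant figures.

0.821 in

Solving PE = m·g·h for h: h = PE/(m·g).
PE = 0.256 J; m = 2.76 lb = 1.252 kg; g = 9.810 m/s².
h = 0.02084 m
0.02084 m × (1 in / 0.02540 m) = 0.8207 in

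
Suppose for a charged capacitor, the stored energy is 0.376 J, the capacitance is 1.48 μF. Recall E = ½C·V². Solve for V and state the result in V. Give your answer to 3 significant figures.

713 V

Solving E = ½C·V² for V: V = √(2E/C).
E = 0.376 J; C = 1.48 μF = 1.480×10^-6 F.
V = 712.8 V  (the unit combination reduces to kg·m²/(A·s³) = V)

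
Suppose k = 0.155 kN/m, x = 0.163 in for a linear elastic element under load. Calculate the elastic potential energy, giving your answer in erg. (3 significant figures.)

Directly: U = ½kx².
k = 0.155 kN/m = 155.0 N/m; x = 0.163 in = 0.004140 m.
U = 0.001328 J  (the unit combination reduces to kg·m²/s² = J)
0.001328 J × (1 erg / 1.000×10^-7 J) = 13284 erg

13300 erg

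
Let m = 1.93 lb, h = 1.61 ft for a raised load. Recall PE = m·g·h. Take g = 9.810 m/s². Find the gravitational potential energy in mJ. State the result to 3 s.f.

Directly: PE = mgh.
m = 1.93 lb = 0.8754 kg; h = 1.61 ft = 0.4907 m; g = 9.810 m/s².
PE = 4.214 J
4.214 J × (1 mJ / 0.001000 J) = 4214 mJ

4210 mJ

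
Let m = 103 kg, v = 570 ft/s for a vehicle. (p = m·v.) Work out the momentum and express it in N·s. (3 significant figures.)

17900 N·s

p is given directly by: p = mv.
m = 103 kg; v = 570 ft/s = 173.7 m/s.
p = 17895 kg·m/s  (the unit combination reduces to kg·m/s = kg·m/s)
Since 1 N·s = 1 kg·m/s, 17895 N·s.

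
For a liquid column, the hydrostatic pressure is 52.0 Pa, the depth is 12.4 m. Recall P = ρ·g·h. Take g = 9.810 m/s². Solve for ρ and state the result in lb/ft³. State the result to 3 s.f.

Rearranging: ρ = P/(g·h).
P = 52.0 Pa; h = 12.4 m; g = 9.810 m/s².
ρ = 0.4275 kg/m³
0.4275 kg/m³ × (1 lb/ft³ / 16.02 kg/m³) = 0.02669 lb/ft³

0.0267 lb/ft³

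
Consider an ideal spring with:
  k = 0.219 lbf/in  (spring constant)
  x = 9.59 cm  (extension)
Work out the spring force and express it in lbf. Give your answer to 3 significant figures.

F is given directly by: F = kx.
k = 0.219 lbf/in = 38.35 N/m; x = 9.59 cm = 0.09590 m.
F = 3.678 N  (the unit combination reduces to kg·m/s² = N)
3.678 N × (1 lbf / 4.448 N) = 0.8269 lbf

0.827 lbf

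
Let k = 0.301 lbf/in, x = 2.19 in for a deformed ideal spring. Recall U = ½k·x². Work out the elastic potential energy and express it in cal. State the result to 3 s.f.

Directly: U = ½kx².
k = 0.301 lbf/in = 52.71 N/m; x = 2.19 in = 0.05563 m.
U = 0.08155 J
0.08155 J × (1 cal / 4.184 J) = 0.01949 cal

0.0195 cal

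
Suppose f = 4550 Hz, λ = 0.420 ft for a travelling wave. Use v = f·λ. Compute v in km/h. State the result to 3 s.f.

2100 km/h

Directly: v = fλ.
f = 4550 Hz; λ = 0.420 ft = 0.1280 m.
v = 582.5 m/s
582.5 m/s × (1 km/h / 0.2778 m/s) = 2097 km/h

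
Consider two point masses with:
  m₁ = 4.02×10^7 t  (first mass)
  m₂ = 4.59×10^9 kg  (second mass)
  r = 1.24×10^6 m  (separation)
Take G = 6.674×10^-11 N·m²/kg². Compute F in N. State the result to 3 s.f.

From Newton's law of gravitation: F = Gm₁m₂/r².
m₁ = 4.02×10^7 t = 4.020×10^10 kg; m₂ = 4.59×10^9 kg; r = 1.24×10^6 m; G = 6.674×10^-11 N·m²/kg².
F = 0.008009 N  (the unit combination reduces to kg·m/s² = N)

0.00801 N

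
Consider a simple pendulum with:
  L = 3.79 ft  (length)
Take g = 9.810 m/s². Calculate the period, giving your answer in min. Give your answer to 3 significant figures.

0.0359 min

Directly: T = 2π√(L/g).
L = 3.79 ft = 1.155 m; g = 9.810 m/s².
T = 2.156 s
2.156 s × (1 min / 60.00 s) = 0.03594 min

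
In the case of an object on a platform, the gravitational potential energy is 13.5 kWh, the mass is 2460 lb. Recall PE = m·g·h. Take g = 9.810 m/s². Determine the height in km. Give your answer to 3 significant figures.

4.44 km

Solving PE = m·g·h for h: h = PE/(m·g).
PE = 13.5 kWh = 4.860×10^7 J; m = 2460 lb = 1116 kg; g = 9.810 m/s².
h = 4440 m
4440 m × (1 km / 1000 m) = 4.440 km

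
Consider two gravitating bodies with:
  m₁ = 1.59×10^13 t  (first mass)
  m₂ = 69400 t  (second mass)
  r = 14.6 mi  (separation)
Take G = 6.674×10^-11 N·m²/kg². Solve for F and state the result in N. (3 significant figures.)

1.33×10^5 N

From Newton's law of gravitation: F = Gm₁m₂/r².
m₁ = 1.59×10^13 t = 1.590×10^16 kg; m₂ = 69400 t = 6.940×10^7 kg; r = 14.6 mi = 23496 m; G = 6.674×10^-11 N·m²/kg².
F = 1.334×10^5 N  (the unit combination reduces to kg·m/s² = N)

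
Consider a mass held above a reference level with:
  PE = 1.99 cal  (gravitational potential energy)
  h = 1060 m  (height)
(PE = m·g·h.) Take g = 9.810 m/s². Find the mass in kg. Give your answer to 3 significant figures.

Rearranging: m = PE/(g·h).
PE = 1.99 cal = 8.326 J; h = 1060 m; g = 9.810 m/s².
m = 8.007×10^-4 kg

8.01×10^-4 kg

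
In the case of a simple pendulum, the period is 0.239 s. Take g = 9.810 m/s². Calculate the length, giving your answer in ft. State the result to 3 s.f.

Solving T = 2π√(L/g) for L: L = g·(T/2π)².
T = 0.239 s; g = 9.810 m/s².
L = 0.01419 m
0.01419 m × (1 ft / 0.3048 m) = 0.04657 ft

0.0466 ft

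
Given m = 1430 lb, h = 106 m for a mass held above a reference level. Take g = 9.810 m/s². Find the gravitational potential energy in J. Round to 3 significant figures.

6.74×10^5 J

Directly: PE = mgh.
m = 1430 lb = 648.6 kg; h = 106 m; g = 9.810 m/s².
PE = 6.745×10^5 J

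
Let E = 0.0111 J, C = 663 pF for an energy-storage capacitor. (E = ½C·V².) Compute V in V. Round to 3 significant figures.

Solving E = ½C·V² for V: V = √(2E/C).
E = 0.0111 J; C = 663 pF = 6.630×10^-10 F.
V = 5787 V

5790 V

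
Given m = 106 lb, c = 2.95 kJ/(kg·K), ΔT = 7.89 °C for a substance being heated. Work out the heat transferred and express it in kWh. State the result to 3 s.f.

0.311 kWh

Q is given directly by: Q = mcΔT.
m = 106 lb = 48.08 kg; c = 2.95 kJ/(kg·K) = 2950 J/(kg·K); ΔT = 7.89 °C = 7.890 K.
Q = 1.119×10^6 J  (the unit combination reduces to kg·m²/s² = J)
1.119×10^6 J × (1 kWh / 3.600×10^6 J) = 0.3109 kWh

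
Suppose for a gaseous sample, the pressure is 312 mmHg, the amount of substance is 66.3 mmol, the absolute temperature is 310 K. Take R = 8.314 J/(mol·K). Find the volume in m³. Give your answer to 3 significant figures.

0.00411 m³

From the ideal-gas law: V = nRT/P.
P = 312 mmHg = 41596 Pa; n = 66.3 mmol = 0.06630 mol; T = 310 K; R = 8.314 J/(mol·K).
V = 0.004108 m³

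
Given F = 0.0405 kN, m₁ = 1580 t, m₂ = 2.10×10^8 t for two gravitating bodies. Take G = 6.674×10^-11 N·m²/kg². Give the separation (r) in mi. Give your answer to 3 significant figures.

Rearranging F = G·m₁·m₂/r² for r: r = √(G·m₁m₂/F).
F = 0.0405 kN = 40.50 N; m₁ = 1580 t = 1.580×10^6 kg; m₂ = 2.10×10^8 t = 2.100×10^11 kg; G = 6.674×10^-11 N·m²/kg².
r = 739.4 m
739.4 m × (1 mi / 1609 m) = 0.4595 mi

0.459 mi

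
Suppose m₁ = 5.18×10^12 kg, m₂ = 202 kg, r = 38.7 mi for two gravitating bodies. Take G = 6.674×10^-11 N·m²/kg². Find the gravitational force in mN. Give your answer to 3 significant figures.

From Newton's law of gravitation: F = Gm₁m₂/r².
m₁ = 5.18×10^12 kg; m₂ = 202 kg; r = 38.7 mi = 62282 m; G = 6.674×10^-11 N·m²/kg².
F = 1.800×10^-5 N  (the unit combination reduces to kg·m/s² = N)
1.800×10^-5 N × (1 mN / 0.001000 N) = 0.01800 mN

0.0180 mN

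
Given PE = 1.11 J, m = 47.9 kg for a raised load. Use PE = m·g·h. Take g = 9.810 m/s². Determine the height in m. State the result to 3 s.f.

Solving PE = m·g·h for h: h = PE/(m·g).
PE = 1.11 J; m = 47.9 kg; g = 9.810 m/s².
h = 0.002362 m

0.00236 m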